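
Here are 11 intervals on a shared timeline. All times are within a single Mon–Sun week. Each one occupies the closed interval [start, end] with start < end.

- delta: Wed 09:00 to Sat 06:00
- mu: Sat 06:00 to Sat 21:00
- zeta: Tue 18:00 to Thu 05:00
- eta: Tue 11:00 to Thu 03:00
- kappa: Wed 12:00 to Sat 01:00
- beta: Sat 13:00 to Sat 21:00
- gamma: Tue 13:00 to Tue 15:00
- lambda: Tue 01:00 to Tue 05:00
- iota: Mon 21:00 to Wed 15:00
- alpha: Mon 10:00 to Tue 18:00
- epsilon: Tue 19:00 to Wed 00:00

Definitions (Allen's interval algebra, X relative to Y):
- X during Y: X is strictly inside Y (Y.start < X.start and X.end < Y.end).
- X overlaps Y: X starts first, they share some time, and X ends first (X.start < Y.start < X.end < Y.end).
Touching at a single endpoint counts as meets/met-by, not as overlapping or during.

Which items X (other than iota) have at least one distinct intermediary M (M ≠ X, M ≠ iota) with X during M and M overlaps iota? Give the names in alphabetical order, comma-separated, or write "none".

Target iota = [Mon 21:00, Wed 15:00].
Intermediaries M with M overlaps iota: alpha.
Via alpha — items with X during alpha: gamma, lambda.
Union: gamma, lambda.

gamma, lambda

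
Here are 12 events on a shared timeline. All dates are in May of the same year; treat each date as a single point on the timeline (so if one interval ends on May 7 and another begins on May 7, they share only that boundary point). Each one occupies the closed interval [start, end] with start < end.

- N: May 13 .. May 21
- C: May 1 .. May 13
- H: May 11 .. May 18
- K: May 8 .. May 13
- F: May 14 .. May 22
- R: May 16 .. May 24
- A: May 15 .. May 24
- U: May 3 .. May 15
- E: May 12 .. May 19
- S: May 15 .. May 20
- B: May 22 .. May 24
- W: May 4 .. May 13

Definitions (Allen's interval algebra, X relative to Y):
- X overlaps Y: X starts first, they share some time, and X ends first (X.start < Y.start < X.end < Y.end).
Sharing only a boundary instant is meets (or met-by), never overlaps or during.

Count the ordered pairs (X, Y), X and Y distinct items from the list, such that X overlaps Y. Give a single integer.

Checking all 132 ordered pairs for relation 'overlaps'; matching pairs in alphabetical order:
(C, E): C overlaps E ✓
(C, H): C overlaps H ✓
(C, U): C overlaps U ✓
(E, A): E overlaps A ✓
(E, F): E overlaps F ✓
(E, N): E overlaps N ✓
(E, R): E overlaps R ✓
(E, S): E overlaps S ✓
(F, A): F overlaps A ✓
(F, R): F overlaps R ✓
(H, A): H overlaps A ✓
(H, E): H overlaps E ✓
(H, F): H overlaps F ✓
(H, N): H overlaps N ✓
(H, R): H overlaps R ✓
(H, S): H overlaps S ✓
(K, E): K overlaps E ✓
(K, H): K overlaps H ✓
(N, A): N overlaps A ✓
(N, F): N overlaps F ✓
(N, R): N overlaps R ✓
(S, R): S overlaps R ✓
(U, E): U overlaps E ✓
(U, F): U overlaps F ✓
... plus 4 further pairs not listed.
Count: 28.

28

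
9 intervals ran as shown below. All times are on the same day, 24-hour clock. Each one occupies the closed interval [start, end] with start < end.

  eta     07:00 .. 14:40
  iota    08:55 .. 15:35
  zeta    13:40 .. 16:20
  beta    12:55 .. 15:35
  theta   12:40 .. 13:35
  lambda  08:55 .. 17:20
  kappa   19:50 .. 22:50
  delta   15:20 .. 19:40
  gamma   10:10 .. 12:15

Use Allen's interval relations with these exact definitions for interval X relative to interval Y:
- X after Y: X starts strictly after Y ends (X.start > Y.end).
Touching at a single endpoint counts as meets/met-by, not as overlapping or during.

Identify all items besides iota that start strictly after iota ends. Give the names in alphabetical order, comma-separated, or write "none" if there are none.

kappa

Target iota = [08:55, 15:35].
beta [12:55, 15:35] → finishes → no.
delta [15:20, 19:40] → overlapped-by → no.
eta [07:00, 14:40] → overlaps → no.
gamma [10:10, 12:15] → during → no.
kappa [19:50, 22:50] → after → yes.
lambda [08:55, 17:20] → started-by → no.
theta [12:40, 13:35] → during → no.
zeta [13:40, 16:20] → overlapped-by → no.
Result: kappa.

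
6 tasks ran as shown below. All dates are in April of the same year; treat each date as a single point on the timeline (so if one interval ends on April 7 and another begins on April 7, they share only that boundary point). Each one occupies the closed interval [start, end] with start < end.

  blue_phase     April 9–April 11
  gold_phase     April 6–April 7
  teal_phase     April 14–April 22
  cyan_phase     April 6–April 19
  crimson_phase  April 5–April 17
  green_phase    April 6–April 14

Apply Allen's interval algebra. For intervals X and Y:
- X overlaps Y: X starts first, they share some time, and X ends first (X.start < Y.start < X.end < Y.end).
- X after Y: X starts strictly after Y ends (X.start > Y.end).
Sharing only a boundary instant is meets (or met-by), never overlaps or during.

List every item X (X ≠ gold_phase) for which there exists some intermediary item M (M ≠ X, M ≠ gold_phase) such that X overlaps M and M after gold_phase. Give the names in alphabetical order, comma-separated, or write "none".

Target gold_phase = [April 6, April 7].
Intermediaries M with M after gold_phase: blue_phase, teal_phase.
Via blue_phase — items with X overlaps blue_phase: none.
Via teal_phase — items with X overlaps teal_phase: crimson_phase, cyan_phase.
Union: crimson_phase, cyan_phase.

crimson_phase, cyan_phase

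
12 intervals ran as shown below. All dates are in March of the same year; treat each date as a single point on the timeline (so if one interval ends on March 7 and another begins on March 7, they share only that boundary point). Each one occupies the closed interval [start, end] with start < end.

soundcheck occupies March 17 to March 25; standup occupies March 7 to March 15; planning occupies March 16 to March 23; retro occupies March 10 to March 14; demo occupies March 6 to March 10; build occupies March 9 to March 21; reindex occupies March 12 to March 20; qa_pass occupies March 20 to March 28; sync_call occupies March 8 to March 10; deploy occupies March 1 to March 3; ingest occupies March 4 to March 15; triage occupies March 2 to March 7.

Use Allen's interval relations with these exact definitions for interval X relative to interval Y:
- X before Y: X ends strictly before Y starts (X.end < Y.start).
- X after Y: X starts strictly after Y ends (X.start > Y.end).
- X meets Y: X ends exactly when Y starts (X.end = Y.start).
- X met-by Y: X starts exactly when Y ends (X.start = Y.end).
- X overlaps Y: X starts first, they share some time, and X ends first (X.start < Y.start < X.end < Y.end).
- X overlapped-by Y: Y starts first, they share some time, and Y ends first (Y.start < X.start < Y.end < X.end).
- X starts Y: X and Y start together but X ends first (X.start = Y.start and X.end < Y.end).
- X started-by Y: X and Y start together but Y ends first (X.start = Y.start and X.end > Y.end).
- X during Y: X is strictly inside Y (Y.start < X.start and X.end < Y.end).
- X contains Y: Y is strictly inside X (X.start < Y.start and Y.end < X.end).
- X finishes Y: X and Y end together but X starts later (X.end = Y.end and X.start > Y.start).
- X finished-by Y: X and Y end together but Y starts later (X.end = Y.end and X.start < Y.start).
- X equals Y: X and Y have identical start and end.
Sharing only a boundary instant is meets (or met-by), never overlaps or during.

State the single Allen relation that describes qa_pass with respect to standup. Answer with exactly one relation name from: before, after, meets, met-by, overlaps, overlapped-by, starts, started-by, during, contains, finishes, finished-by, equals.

qa_pass = [March 20, March 28]; standup = [March 7, March 15].
Compare endpoints: qa_pass.start > standup.start, qa_pass.start > standup.end, qa_pass.end > standup.start, qa_pass.end > standup.end.
That pattern is 'after'.

after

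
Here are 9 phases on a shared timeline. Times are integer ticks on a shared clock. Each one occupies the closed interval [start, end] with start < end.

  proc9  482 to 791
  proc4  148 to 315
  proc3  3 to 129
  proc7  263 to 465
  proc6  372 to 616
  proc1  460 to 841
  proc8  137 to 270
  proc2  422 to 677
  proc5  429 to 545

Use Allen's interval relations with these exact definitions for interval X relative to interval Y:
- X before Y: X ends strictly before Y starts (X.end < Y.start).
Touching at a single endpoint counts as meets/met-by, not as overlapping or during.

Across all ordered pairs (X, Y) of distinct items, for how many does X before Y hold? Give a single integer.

19

Checking all 72 ordered pairs for relation 'before'; matching pairs in alphabetical order:
(proc3, proc1): proc3 before proc1 ✓
(proc3, proc2): proc3 before proc2 ✓
(proc3, proc4): proc3 before proc4 ✓
(proc3, proc5): proc3 before proc5 ✓
(proc3, proc6): proc3 before proc6 ✓
(proc3, proc7): proc3 before proc7 ✓
(proc3, proc8): proc3 before proc8 ✓
(proc3, proc9): proc3 before proc9 ✓
(proc4, proc1): proc4 before proc1 ✓
(proc4, proc2): proc4 before proc2 ✓
(proc4, proc5): proc4 before proc5 ✓
(proc4, proc6): proc4 before proc6 ✓
(proc4, proc9): proc4 before proc9 ✓
(proc7, proc9): proc7 before proc9 ✓
(proc8, proc1): proc8 before proc1 ✓
(proc8, proc2): proc8 before proc2 ✓
(proc8, proc5): proc8 before proc5 ✓
(proc8, proc6): proc8 before proc6 ✓
(proc8, proc9): proc8 before proc9 ✓
Count: 19.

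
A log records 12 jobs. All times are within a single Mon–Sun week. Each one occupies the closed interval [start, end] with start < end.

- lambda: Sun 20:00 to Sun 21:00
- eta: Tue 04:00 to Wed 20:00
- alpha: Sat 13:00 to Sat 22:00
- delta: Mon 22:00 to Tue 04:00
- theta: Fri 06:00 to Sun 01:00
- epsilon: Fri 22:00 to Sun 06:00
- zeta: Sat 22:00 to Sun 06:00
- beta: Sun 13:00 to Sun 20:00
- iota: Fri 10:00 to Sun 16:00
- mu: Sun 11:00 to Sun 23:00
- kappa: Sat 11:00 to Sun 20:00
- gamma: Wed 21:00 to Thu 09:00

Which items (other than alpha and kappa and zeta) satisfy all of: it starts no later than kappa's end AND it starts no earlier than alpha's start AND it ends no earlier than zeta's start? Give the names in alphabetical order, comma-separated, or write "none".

beta, lambda, mu

Conditions: its start is no later than kappa's end (X.start <= Sun 20:00) AND its start is no earlier than alpha's start (X.start >= Sat 13:00) AND its end is no earlier than zeta's start (X.end >= Sat 22:00).
beta: start Sun 13:00 <= Sun 20:00? ✓; start Sun 13:00 >= Sat 13:00? ✓; end Sun 20:00 >= Sat 22:00? ✓ → yes.
delta: start Mon 22:00 <= Sun 20:00? ✓; start Mon 22:00 >= Sat 13:00? ✗; end Tue 04:00 >= Sat 22:00? ✗ → no.
epsilon: start Fri 22:00 <= Sun 20:00? ✓; start Fri 22:00 >= Sat 13:00? ✗; end Sun 06:00 >= Sat 22:00? ✓ → no.
eta: start Tue 04:00 <= Sun 20:00? ✓; start Tue 04:00 >= Sat 13:00? ✗; end Wed 20:00 >= Sat 22:00? ✗ → no.
gamma: start Wed 21:00 <= Sun 20:00? ✓; start Wed 21:00 >= Sat 13:00? ✗; end Thu 09:00 >= Sat 22:00? ✗ → no.
iota: start Fri 10:00 <= Sun 20:00? ✓; start Fri 10:00 >= Sat 13:00? ✗; end Sun 16:00 >= Sat 22:00? ✓ → no.
lambda: start Sun 20:00 <= Sun 20:00? ✓; start Sun 20:00 >= Sat 13:00? ✓; end Sun 21:00 >= Sat 22:00? ✓ → yes.
mu: start Sun 11:00 <= Sun 20:00? ✓; start Sun 11:00 >= Sat 13:00? ✓; end Sun 23:00 >= Sat 22:00? ✓ → yes.
theta: start Fri 06:00 <= Sun 20:00? ✓; start Fri 06:00 >= Sat 13:00? ✗; end Sun 01:00 >= Sat 22:00? ✓ → no.
Result: beta, lambda, mu.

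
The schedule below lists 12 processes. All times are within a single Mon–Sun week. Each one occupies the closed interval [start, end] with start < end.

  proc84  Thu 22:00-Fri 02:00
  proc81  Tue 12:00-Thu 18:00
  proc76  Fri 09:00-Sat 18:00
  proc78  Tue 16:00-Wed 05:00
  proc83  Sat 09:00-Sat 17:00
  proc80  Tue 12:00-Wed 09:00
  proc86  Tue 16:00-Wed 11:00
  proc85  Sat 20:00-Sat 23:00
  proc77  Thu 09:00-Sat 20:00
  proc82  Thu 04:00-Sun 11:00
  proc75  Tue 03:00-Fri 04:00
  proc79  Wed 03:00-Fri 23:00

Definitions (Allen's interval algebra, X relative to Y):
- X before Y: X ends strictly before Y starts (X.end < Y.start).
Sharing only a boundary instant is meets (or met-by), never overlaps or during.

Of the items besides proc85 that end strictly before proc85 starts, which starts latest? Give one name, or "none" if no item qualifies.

Target proc85 = [Sat 20:00, Sat 23:00].
proc75 [Tue 03:00, Fri 04:00] → before → candidate.
proc76 [Fri 09:00, Sat 18:00] → before → candidate.
proc77 [Thu 09:00, Sat 20:00] → meets → excluded.
proc78 [Tue 16:00, Wed 05:00] → before → candidate.
proc79 [Wed 03:00, Fri 23:00] → before → candidate.
proc80 [Tue 12:00, Wed 09:00] → before → candidate.
proc81 [Tue 12:00, Thu 18:00] → before → candidate.
proc82 [Thu 04:00, Sun 11:00] → contains → excluded.
proc83 [Sat 09:00, Sat 17:00] → before → candidate.
proc84 [Thu 22:00, Fri 02:00] → before → candidate.
proc86 [Tue 16:00, Wed 11:00] → before → candidate.
Among candidates, latest start is Sat 09:00 → proc83.

proc83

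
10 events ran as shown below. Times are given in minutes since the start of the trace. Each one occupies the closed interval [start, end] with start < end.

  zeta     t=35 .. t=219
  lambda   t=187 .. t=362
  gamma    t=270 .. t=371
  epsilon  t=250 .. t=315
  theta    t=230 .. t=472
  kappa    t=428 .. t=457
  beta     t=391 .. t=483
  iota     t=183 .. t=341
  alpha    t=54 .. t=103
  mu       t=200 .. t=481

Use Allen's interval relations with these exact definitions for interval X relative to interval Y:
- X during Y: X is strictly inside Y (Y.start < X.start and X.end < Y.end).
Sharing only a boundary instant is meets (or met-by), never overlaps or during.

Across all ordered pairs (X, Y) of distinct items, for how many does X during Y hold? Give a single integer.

Checking all 90 ordered pairs for relation 'during'; matching pairs in alphabetical order:
(alpha, zeta): alpha during zeta ✓
(epsilon, iota): epsilon during iota ✓
(epsilon, lambda): epsilon during lambda ✓
(epsilon, mu): epsilon during mu ✓
(epsilon, theta): epsilon during theta ✓
(gamma, mu): gamma during mu ✓
(gamma, theta): gamma during theta ✓
(kappa, beta): kappa during beta ✓
(kappa, mu): kappa during mu ✓
(kappa, theta): kappa during theta ✓
(theta, mu): theta during mu ✓
Count: 11.

11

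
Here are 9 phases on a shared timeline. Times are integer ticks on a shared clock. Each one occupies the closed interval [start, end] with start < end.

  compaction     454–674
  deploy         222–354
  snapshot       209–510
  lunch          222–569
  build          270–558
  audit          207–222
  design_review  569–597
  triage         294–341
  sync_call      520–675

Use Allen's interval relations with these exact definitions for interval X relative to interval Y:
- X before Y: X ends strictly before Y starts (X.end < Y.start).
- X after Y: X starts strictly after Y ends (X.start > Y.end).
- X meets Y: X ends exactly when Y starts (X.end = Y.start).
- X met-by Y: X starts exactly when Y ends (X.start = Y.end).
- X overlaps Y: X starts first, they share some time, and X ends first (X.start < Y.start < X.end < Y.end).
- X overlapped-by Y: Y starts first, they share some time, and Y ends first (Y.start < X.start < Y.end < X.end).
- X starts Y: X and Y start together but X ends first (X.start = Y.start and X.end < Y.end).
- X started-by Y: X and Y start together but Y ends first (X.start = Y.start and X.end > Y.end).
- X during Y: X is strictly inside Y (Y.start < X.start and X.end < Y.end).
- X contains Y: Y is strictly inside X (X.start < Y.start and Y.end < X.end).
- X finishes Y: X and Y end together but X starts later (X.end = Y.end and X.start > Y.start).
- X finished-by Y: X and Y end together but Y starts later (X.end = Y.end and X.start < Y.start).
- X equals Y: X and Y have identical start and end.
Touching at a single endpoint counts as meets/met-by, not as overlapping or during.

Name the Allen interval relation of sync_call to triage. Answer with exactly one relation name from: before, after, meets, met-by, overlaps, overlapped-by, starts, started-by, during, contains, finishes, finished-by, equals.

sync_call = [520, 675]; triage = [294, 341].
Compare endpoints: sync_call.start > triage.start, sync_call.start > triage.end, sync_call.end > triage.start, sync_call.end > triage.end.
That pattern is 'after'.

after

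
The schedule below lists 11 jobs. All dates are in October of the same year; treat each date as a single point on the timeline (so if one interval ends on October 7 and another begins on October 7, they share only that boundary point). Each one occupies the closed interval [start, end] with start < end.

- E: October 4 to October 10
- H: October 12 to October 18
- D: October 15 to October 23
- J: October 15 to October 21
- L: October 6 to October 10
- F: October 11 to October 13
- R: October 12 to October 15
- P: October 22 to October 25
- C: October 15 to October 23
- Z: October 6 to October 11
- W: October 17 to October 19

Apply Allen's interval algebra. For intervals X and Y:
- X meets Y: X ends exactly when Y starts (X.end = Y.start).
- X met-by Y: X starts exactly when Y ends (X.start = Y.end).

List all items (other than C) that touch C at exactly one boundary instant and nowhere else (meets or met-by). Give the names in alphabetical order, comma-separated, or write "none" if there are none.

R

Target C = [October 15, October 23].
D [October 15, October 23] → equals → no.
E [October 4, October 10] → before → no.
F [October 11, October 13] → before → no.
H [October 12, October 18] → overlaps → no.
J [October 15, October 21] → starts → no.
L [October 6, October 10] → before → no.
P [October 22, October 25] → overlapped-by → no.
R [October 12, October 15] → meets → yes.
W [October 17, October 19] → during → no.
Z [October 6, October 11] → before → no.
Result: R.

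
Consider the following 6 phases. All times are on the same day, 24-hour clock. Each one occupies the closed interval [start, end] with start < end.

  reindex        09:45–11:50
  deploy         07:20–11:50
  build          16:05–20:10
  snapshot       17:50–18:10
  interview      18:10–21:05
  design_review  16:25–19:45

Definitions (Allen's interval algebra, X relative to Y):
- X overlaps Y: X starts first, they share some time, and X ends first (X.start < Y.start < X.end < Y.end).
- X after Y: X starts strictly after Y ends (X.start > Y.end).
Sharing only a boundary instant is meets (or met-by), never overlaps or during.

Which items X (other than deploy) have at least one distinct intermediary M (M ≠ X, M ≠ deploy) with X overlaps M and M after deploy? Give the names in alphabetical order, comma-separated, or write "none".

build, design_review

Target deploy = [07:20, 11:50].
Intermediaries M with M after deploy: build, design_review, interview, snapshot.
Via build — items with X overlaps build: none.
Via design_review — items with X overlaps design_review: none.
Via interview — items with X overlaps interview: build, design_review.
Via snapshot — items with X overlaps snapshot: none.
Union: build, design_review.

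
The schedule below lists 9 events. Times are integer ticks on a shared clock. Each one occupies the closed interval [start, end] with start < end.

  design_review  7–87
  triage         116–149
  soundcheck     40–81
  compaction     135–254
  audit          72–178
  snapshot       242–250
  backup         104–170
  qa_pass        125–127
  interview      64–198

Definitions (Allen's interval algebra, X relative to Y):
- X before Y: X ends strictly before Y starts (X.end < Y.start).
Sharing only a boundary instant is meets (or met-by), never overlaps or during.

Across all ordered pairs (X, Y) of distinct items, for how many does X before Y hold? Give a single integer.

16

Checking all 72 ordered pairs for relation 'before'; matching pairs in alphabetical order:
(audit, snapshot): audit before snapshot ✓
(backup, snapshot): backup before snapshot ✓
(design_review, backup): design_review before backup ✓
(design_review, compaction): design_review before compaction ✓
(design_review, qa_pass): design_review before qa_pass ✓
(design_review, snapshot): design_review before snapshot ✓
(design_review, triage): design_review before triage ✓
(interview, snapshot): interview before snapshot ✓
(qa_pass, compaction): qa_pass before compaction ✓
(qa_pass, snapshot): qa_pass before snapshot ✓
(soundcheck, backup): soundcheck before backup ✓
(soundcheck, compaction): soundcheck before compaction ✓
(soundcheck, qa_pass): soundcheck before qa_pass ✓
(soundcheck, snapshot): soundcheck before snapshot ✓
(soundcheck, triage): soundcheck before triage ✓
(triage, snapshot): triage before snapshot ✓
Count: 16.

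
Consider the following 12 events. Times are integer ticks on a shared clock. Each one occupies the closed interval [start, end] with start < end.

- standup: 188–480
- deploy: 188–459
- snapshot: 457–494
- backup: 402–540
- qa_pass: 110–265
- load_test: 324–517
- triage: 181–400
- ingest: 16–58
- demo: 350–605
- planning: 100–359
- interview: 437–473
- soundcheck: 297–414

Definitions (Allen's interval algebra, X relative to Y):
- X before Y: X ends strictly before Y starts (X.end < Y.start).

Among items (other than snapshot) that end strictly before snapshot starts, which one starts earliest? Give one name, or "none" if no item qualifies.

Target snapshot = [457, 494].
backup [402, 540] → contains → excluded.
demo [350, 605] → contains → excluded.
deploy [188, 459] → overlaps → excluded.
ingest [16, 58] → before → candidate.
interview [437, 473] → overlaps → excluded.
load_test [324, 517] → contains → excluded.
planning [100, 359] → before → candidate.
qa_pass [110, 265] → before → candidate.
soundcheck [297, 414] → before → candidate.
standup [188, 480] → overlaps → excluded.
triage [181, 400] → before → candidate.
Among candidates, earliest start is 16 → ingest.

ingest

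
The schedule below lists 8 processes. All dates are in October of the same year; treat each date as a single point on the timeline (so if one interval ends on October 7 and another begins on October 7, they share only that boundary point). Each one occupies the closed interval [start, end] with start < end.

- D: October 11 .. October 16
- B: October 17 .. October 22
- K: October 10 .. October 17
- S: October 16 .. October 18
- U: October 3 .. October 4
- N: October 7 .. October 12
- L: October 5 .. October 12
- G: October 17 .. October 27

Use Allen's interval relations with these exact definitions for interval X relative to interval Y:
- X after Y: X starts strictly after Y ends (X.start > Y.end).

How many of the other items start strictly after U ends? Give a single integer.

7

Target U = [October 3, October 4].
B [October 17, October 22] → after → counts.
D [October 11, October 16] → after → counts.
G [October 17, October 27] → after → counts.
K [October 10, October 17] → after → counts.
L [October 5, October 12] → after → counts.
N [October 7, October 12] → after → counts.
S [October 16, October 18] → after → counts.
Total: 7.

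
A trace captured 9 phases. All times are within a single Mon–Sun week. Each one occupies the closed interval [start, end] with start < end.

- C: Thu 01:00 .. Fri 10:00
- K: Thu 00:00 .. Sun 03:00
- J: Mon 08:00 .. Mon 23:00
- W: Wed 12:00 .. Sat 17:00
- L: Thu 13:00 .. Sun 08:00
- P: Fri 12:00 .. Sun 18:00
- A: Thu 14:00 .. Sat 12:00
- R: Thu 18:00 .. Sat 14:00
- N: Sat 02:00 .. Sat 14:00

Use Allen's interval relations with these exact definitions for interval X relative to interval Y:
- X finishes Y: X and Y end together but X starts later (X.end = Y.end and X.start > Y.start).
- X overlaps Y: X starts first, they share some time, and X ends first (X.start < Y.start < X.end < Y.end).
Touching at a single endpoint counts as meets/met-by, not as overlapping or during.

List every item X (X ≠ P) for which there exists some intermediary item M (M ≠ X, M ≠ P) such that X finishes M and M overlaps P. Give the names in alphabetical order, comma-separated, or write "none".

N

Target P = [Fri 12:00, Sun 18:00].
Intermediaries M with M overlaps P: A, K, L, R, W.
Via A — items with X finishes A: none.
Via K — items with X finishes K: none.
Via L — items with X finishes L: none.
Via R — items with X finishes R: N.
Via W — items with X finishes W: none.
Union: N.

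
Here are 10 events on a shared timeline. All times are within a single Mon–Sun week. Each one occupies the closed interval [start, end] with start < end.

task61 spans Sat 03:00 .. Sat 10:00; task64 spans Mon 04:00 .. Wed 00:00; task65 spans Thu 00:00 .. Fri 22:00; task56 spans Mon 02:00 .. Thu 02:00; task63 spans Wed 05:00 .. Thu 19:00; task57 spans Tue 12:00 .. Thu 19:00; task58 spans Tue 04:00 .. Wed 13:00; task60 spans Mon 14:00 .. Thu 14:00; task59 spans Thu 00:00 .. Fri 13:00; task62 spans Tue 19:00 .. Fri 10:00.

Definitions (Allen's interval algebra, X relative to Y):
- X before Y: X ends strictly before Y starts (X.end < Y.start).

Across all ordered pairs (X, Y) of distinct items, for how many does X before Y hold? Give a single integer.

Checking all 90 ordered pairs for relation 'before'; matching pairs in alphabetical order:
(task56, task61): task56 before task61 ✓
(task57, task61): task57 before task61 ✓
(task58, task59): task58 before task59 ✓
(task58, task61): task58 before task61 ✓
(task58, task65): task58 before task65 ✓
(task59, task61): task59 before task61 ✓
(task60, task61): task60 before task61 ✓
(task62, task61): task62 before task61 ✓
(task63, task61): task63 before task61 ✓
(task64, task59): task64 before task59 ✓
(task64, task61): task64 before task61 ✓
(task64, task63): task64 before task63 ✓
(task64, task65): task64 before task65 ✓
(task65, task61): task65 before task61 ✓
Count: 14.

14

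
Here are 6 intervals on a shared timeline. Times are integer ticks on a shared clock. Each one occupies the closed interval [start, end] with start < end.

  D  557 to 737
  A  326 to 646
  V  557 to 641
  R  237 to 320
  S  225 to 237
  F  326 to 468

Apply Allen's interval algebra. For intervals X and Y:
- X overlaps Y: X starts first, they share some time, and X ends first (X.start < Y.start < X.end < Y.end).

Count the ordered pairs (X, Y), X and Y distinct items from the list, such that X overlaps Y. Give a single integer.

1

Checking all 30 ordered pairs for relation 'overlaps'; matching pairs in alphabetical order:
(A, D): A overlaps D ✓
Count: 1.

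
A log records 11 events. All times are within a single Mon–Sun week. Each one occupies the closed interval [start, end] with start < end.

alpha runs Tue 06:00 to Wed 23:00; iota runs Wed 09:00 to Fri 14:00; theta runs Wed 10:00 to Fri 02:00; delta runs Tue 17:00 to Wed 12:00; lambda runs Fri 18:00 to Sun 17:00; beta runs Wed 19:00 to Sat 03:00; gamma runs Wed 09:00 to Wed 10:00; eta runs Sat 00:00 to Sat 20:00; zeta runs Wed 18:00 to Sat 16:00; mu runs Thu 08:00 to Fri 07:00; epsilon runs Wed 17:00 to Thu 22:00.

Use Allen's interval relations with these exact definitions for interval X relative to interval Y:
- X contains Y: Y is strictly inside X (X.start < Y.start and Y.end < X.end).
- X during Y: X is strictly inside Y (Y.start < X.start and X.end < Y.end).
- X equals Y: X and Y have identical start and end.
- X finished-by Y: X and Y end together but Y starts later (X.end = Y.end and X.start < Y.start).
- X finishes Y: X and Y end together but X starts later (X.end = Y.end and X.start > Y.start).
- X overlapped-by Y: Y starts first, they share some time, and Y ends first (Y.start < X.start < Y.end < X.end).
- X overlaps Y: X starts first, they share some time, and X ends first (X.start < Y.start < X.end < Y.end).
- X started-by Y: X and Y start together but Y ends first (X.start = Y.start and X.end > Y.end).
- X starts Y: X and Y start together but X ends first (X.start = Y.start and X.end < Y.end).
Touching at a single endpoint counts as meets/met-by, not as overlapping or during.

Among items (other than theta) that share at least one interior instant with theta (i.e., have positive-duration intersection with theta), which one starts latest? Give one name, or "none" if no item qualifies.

mu

Target theta = [Wed 10:00, Fri 02:00].
alpha [Tue 06:00, Wed 23:00] → overlaps → candidate.
beta [Wed 19:00, Sat 03:00] → overlapped-by → candidate.
delta [Tue 17:00, Wed 12:00] → overlaps → candidate.
epsilon [Wed 17:00, Thu 22:00] → during → candidate.
eta [Sat 00:00, Sat 20:00] → after → excluded.
gamma [Wed 09:00, Wed 10:00] → meets → excluded.
iota [Wed 09:00, Fri 14:00] → contains → candidate.
lambda [Fri 18:00, Sun 17:00] → after → excluded.
mu [Thu 08:00, Fri 07:00] → overlapped-by → candidate.
zeta [Wed 18:00, Sat 16:00] → overlapped-by → candidate.
Among candidates, latest start is Thu 08:00 → mu.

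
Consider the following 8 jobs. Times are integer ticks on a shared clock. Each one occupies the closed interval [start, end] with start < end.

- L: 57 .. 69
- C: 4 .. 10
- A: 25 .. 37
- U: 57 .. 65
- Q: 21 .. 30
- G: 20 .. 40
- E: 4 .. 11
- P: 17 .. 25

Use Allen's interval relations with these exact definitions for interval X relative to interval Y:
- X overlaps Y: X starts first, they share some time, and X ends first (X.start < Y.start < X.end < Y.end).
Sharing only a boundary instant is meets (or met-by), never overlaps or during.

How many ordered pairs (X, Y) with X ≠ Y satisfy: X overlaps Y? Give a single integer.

Checking all 56 ordered pairs for relation 'overlaps'; matching pairs in alphabetical order:
(P, G): P overlaps G ✓
(P, Q): P overlaps Q ✓
(Q, A): Q overlaps A ✓
Count: 3.

3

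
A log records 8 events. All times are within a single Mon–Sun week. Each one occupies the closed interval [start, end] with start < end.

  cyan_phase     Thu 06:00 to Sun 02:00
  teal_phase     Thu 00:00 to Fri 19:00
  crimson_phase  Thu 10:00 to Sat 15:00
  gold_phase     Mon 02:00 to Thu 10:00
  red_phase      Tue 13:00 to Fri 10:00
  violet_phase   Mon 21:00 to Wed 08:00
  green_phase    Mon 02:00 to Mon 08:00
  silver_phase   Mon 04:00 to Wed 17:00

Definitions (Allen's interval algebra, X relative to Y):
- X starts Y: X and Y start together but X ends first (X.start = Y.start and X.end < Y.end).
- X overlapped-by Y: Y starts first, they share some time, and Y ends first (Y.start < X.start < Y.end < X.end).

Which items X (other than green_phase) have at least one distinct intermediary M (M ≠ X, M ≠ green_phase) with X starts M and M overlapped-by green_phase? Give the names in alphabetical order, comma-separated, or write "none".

none

Target green_phase = [Mon 02:00, Mon 08:00].
Intermediaries M with M overlapped-by green_phase: silver_phase.
Via silver_phase — items with X starts silver_phase: none.
Union: none.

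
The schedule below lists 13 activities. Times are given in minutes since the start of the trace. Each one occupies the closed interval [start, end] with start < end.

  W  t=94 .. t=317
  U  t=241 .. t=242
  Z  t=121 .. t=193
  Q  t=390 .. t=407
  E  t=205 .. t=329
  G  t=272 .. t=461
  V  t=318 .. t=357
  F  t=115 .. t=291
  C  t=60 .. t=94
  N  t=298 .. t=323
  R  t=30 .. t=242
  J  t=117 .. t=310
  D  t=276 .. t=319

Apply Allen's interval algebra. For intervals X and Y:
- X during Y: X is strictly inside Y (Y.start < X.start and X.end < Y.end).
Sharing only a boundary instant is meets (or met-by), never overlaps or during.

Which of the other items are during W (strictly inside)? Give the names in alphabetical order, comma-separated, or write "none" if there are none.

F, J, U, Z

Target W = [t=94, t=317].
C [t=60, t=94] → meets → no.
D [t=276, t=319] → overlapped-by → no.
E [t=205, t=329] → overlapped-by → no.
F [t=115, t=291] → during → yes.
G [t=272, t=461] → overlapped-by → no.
J [t=117, t=310] → during → yes.
N [t=298, t=323] → overlapped-by → no.
Q [t=390, t=407] → after → no.
R [t=30, t=242] → overlaps → no.
U [t=241, t=242] → during → yes.
V [t=318, t=357] → after → no.
Z [t=121, t=193] → during → yes.
Result: F, J, U, Z.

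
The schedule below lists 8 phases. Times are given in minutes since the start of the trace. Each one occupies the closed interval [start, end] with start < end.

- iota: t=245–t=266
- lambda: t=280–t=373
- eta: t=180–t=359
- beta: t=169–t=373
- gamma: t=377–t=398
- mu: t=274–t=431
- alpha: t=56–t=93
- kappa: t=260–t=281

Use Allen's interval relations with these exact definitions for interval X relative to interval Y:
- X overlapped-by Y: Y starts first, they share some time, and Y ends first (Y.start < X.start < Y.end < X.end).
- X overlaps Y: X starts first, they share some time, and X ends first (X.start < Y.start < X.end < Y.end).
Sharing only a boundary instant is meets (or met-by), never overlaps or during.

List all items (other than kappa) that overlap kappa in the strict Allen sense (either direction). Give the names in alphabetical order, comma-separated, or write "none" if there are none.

iota, lambda, mu

Target kappa = [t=260, t=281].
alpha [t=56, t=93] → before → no.
beta [t=169, t=373] → contains → no.
eta [t=180, t=359] → contains → no.
gamma [t=377, t=398] → after → no.
iota [t=245, t=266] → overlaps → yes.
lambda [t=280, t=373] → overlapped-by → yes.
mu [t=274, t=431] → overlapped-by → yes.
Result: iota, lambda, mu.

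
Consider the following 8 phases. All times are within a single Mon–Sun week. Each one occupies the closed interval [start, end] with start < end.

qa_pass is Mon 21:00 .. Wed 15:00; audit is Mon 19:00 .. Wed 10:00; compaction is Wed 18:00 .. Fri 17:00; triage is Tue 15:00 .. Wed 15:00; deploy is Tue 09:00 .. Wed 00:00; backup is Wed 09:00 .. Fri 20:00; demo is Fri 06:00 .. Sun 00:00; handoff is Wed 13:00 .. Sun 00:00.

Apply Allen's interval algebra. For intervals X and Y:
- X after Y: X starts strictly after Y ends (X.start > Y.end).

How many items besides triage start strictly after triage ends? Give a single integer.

2

Target triage = [Tue 15:00, Wed 15:00].
audit [Mon 19:00, Wed 10:00] → overlaps → no.
backup [Wed 09:00, Fri 20:00] → overlapped-by → no.
compaction [Wed 18:00, Fri 17:00] → after → counts.
demo [Fri 06:00, Sun 00:00] → after → counts.
deploy [Tue 09:00, Wed 00:00] → overlaps → no.
handoff [Wed 13:00, Sun 00:00] → overlapped-by → no.
qa_pass [Mon 21:00, Wed 15:00] → finished-by → no.
Total: 2.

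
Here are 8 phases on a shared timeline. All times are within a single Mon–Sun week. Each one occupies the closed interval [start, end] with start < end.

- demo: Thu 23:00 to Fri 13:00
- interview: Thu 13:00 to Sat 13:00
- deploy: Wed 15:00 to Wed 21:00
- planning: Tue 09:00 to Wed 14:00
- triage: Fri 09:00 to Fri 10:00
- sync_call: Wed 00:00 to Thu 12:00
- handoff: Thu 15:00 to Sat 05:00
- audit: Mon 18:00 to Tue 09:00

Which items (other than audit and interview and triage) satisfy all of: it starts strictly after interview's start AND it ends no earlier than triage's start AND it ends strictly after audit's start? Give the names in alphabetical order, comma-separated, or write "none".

demo, handoff

Conditions: its start is strictly after interview's start (X.start > Thu 13:00) AND its end is no earlier than triage's start (X.end >= Fri 09:00) AND its end is strictly after audit's start (X.end > Mon 18:00).
demo: start Thu 23:00 > Thu 13:00? ✓; end Fri 13:00 >= Fri 09:00? ✓; end Fri 13:00 > Mon 18:00? ✓ → yes.
deploy: start Wed 15:00 > Thu 13:00? ✗; end Wed 21:00 >= Fri 09:00? ✗; end Wed 21:00 > Mon 18:00? ✓ → no.
handoff: start Thu 15:00 > Thu 13:00? ✓; end Sat 05:00 >= Fri 09:00? ✓; end Sat 05:00 > Mon 18:00? ✓ → yes.
planning: start Tue 09:00 > Thu 13:00? ✗; end Wed 14:00 >= Fri 09:00? ✗; end Wed 14:00 > Mon 18:00? ✓ → no.
sync_call: start Wed 00:00 > Thu 13:00? ✗; end Thu 12:00 >= Fri 09:00? ✗; end Thu 12:00 > Mon 18:00? ✓ → no.
Result: demo, handoff.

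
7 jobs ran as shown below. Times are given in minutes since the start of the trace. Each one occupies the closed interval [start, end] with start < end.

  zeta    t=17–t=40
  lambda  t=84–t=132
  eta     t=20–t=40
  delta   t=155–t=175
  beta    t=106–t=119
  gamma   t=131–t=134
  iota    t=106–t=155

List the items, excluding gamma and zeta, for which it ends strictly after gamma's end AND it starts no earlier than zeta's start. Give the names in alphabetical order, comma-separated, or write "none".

delta, iota

Conditions: its end is strictly after gamma's end (X.end > t=134) AND its start is no earlier than zeta's start (X.start >= t=17).
beta: end t=119 > t=134? ✗; start t=106 >= t=17? ✓ → no.
delta: end t=175 > t=134? ✓; start t=155 >= t=17? ✓ → yes.
eta: end t=40 > t=134? ✗; start t=20 >= t=17? ✓ → no.
iota: end t=155 > t=134? ✓; start t=106 >= t=17? ✓ → yes.
lambda: end t=132 > t=134? ✗; start t=84 >= t=17? ✓ → no.
Result: delta, iota.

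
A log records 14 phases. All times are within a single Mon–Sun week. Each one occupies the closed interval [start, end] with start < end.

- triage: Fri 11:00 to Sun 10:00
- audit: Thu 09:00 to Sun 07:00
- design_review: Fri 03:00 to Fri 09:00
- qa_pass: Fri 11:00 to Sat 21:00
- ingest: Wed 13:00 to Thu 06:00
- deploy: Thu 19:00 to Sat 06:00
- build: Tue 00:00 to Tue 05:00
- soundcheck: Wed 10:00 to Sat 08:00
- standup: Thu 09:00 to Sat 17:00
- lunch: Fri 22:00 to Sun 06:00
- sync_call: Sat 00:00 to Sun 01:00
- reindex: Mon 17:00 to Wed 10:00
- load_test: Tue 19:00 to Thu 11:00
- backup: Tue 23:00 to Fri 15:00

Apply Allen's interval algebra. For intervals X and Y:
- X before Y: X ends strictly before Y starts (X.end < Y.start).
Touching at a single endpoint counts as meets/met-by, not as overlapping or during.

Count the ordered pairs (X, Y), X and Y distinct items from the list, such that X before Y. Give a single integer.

Checking all 182 ordered pairs for relation 'before'; matching pairs in alphabetical order:
(backup, lunch): backup before lunch ✓
(backup, sync_call): backup before sync_call ✓
(build, audit): build before audit ✓
(build, backup): build before backup ✓
(build, deploy): build before deploy ✓
(build, design_review): build before design_review ✓
(build, ingest): build before ingest ✓
(build, load_test): build before load_test ✓
(build, lunch): build before lunch ✓
(build, qa_pass): build before qa_pass ✓
(build, soundcheck): build before soundcheck ✓
(build, standup): build before standup ✓
(build, sync_call): build before sync_call ✓
(build, triage): build before triage ✓
(design_review, lunch): design_review before lunch ✓
(design_review, qa_pass): design_review before qa_pass ✓
(design_review, sync_call): design_review before sync_call ✓
(design_review, triage): design_review before triage ✓
(ingest, audit): ingest before audit ✓
(ingest, deploy): ingest before deploy ✓
(ingest, design_review): ingest before design_review ✓
(ingest, lunch): ingest before lunch ✓
(ingest, qa_pass): ingest before qa_pass ✓
(ingest, standup): ingest before standup ✓
... plus 17 further pairs not listed.
Count: 41.

41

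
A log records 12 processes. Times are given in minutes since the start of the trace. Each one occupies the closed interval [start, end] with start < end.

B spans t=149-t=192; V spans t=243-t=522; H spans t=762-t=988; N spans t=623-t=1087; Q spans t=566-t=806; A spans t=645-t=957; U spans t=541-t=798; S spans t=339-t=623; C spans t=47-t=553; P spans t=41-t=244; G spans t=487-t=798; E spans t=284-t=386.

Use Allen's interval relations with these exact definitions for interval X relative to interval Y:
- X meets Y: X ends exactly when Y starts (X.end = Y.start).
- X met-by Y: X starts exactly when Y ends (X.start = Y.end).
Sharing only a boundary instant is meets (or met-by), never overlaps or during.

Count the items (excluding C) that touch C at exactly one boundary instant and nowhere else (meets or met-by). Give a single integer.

0

Target C = [t=47, t=553].
A [t=645, t=957] → after → no.
B [t=149, t=192] → during → no.
E [t=284, t=386] → during → no.
G [t=487, t=798] → overlapped-by → no.
H [t=762, t=988] → after → no.
N [t=623, t=1087] → after → no.
P [t=41, t=244] → overlaps → no.
Q [t=566, t=806] → after → no.
S [t=339, t=623] → overlapped-by → no.
U [t=541, t=798] → overlapped-by → no.
V [t=243, t=522] → during → no.
Total: 0.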